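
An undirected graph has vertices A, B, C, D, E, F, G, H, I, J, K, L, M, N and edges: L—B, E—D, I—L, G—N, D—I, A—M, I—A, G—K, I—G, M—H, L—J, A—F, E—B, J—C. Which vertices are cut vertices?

A, G, I, J, L, M

Removing A increases the component count from 1 to 3, so A is a cut vertex.
Removing G increases the component count from 1 to 3, so G is a cut vertex.
Removing I increases the component count from 1 to 3, so I is a cut vertex.
Likewise J, L, M are cut vertices.
By contrast removing E leaves 1 component; it is not a cut vertex. No other vertex is a cut vertex either.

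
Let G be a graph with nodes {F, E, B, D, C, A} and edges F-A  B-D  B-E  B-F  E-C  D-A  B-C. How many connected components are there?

Starting from A we can reach A, B, C, D, E, F. That is one component of size 6.
Total: 1 component.

1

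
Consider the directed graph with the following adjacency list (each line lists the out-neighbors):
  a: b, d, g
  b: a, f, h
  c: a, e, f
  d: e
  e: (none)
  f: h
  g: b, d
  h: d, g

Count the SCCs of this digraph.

4

{a, b, f, g, h} are all mutually reachable — one SCC of size 5.
{c} is an SCC by itself.
{d} is an SCC by itself.
{e} is an SCC by itself.
That gives 4 strongly connected components.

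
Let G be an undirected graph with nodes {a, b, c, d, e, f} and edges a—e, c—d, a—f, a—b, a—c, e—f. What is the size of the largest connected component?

6

Starting from a we can reach a, b, c, d, e, f. That is one component of size 6.
The largest has 6 vertices.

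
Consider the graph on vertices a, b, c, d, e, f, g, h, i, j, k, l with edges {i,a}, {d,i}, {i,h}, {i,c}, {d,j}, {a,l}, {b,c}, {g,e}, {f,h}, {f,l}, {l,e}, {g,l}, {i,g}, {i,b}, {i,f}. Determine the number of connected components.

2

k is isolated — a component by itself.
Starting from a we can reach a, b, c, d, e, f, g, h, i, j, l. That is one component of size 11.
Total: 2 components.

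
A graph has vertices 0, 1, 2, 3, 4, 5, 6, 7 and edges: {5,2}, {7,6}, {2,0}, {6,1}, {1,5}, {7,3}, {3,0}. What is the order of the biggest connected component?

7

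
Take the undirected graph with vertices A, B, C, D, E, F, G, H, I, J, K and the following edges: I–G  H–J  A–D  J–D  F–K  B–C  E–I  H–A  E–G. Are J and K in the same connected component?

No

The component containing J is {A, D, H, J}, and K is not in it.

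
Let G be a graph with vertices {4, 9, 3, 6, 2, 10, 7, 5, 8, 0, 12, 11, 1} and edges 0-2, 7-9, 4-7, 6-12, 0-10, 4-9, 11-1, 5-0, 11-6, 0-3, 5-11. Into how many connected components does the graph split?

8 is isolated — a component by itself.
Starting from 4 we can reach 4, 7, 9. That is one component of size 3.
Starting from 0 we can reach 0, 1, 2, 3, 5, 6, 10, 11, 12. That is one component of size 9.
Total: 3 components.

3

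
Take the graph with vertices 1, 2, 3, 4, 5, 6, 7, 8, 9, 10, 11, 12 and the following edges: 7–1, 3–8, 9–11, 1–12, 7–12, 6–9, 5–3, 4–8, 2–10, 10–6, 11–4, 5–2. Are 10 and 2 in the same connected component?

Yes

From 10 we can reach 2, 3, 4, 5, 6, 8, 9, 10, 11, which includes 2.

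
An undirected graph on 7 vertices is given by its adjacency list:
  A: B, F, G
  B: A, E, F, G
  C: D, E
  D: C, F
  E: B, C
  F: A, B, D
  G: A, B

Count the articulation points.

0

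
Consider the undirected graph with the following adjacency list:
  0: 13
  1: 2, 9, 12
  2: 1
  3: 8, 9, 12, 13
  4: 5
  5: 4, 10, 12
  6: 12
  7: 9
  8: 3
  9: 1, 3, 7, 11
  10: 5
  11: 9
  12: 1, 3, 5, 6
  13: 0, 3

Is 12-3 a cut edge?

No

After removing 12-3, the path 12-1-9-3 still connects them, so the edge is not a bridge.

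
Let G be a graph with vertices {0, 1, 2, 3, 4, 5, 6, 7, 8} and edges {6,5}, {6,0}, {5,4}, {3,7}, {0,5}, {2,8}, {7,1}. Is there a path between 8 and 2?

Yes

From 8 we can reach 2, 8, which includes 2.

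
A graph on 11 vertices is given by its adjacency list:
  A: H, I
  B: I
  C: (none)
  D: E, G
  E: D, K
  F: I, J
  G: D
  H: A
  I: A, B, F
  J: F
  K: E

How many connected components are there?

3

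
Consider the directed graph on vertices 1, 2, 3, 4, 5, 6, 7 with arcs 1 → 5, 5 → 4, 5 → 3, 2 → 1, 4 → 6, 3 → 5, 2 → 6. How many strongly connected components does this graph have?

6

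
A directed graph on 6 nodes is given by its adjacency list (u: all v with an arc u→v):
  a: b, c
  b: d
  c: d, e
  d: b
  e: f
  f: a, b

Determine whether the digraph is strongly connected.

There is no directed path from b to e, so the graph is not strongly connected.

No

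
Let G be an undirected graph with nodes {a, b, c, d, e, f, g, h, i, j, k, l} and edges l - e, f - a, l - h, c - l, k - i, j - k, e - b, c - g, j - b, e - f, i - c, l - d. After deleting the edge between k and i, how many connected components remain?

1

k and i are still connected via k-j-b-e-l-c-i, so the component count stays at 1.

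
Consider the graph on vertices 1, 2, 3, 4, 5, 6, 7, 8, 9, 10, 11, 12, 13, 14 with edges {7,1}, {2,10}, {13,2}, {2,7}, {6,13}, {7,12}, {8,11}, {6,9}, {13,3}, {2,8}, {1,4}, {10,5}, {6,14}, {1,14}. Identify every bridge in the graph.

The edges on the cycle 6-13-2-7-1-14-6 are not bridges since each lies on that cycle.
But removing 10—5 disconnects 10 from 5; removing 11—8 disconnects 11 from 8; removing 3—13 disconnects 3 from 13; removing 10—2 disconnects 10 from 2 — these are bridges.
In total 8 edges are bridges.

1-4, 10-2, 10-5, 11-8, 12-7, 13-3, 2-8, 6-9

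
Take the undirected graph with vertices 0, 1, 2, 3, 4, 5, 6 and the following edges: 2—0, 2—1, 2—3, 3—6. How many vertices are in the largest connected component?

5

4 is isolated — a component by itself.
5 is isolated — a component by itself.
Starting from 0 we can reach 0, 1, 2, 3, 6. That is one component of size 5.
The largest has 5 vertices.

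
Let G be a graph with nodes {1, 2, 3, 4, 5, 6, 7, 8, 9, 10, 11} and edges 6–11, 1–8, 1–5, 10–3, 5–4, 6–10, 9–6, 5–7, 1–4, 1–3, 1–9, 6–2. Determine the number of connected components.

1

Starting from 1 we can reach 1, 2, 3, 4, 5, 6, 7, 8, 9, 10, 11. That is one component of size 11.
Total: 1 component.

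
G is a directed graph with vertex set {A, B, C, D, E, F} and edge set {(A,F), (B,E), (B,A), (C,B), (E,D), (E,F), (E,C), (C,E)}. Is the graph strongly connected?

No

There is no directed path from D to C, so the graph is not strongly connected.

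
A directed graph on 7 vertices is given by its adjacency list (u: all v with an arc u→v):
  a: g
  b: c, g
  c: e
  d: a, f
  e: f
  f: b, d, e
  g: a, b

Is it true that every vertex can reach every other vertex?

Yes

From f we can reach every vertex (a, b, c, d, e, f, g), and every vertex can reach f (a, b, c, d, e, f, g). So the whole graph is one strongly connected component.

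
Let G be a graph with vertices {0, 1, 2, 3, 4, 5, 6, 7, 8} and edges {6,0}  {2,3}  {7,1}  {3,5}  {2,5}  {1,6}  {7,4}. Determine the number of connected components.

3

8 is isolated — a component by itself.
Starting from 2 we can reach 2, 3, 5. That is one component of size 3.
Starting from 0 we can reach 0, 1, 4, 6, 7. That is one component of size 5.
Total: 3 components.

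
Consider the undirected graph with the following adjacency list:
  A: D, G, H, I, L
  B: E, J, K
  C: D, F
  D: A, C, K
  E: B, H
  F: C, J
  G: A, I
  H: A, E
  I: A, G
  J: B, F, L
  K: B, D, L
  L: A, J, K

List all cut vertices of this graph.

A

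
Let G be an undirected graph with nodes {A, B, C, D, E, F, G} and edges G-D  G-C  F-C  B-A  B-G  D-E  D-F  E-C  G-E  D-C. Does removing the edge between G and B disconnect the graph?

Removing G-B leaves no path between G and B: the component count goes from 1 to 2. So it is a bridge.

Yes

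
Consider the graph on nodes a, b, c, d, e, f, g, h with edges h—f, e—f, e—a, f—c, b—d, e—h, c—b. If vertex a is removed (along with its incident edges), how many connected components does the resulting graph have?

2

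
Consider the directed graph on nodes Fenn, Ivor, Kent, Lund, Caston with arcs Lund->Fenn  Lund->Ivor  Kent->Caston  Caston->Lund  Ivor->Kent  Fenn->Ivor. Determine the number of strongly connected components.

1

{Fenn, Ivor, Kent, Lund, Caston} are all mutually reachable — one SCC of size 5.
That gives 1 strongly connected component.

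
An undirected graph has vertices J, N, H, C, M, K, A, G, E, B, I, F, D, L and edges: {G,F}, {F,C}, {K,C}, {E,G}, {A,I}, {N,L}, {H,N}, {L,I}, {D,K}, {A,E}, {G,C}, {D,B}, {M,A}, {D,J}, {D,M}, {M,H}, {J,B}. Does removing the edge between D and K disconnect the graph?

After removing D - K, the path D-M-A-E-G-C-K still connects them, so the edge is not a bridge.

No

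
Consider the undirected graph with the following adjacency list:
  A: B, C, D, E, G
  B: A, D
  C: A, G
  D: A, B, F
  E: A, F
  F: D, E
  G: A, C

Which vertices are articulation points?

A

Removing A increases the component count from 1 to 2, so A is a cut vertex.
By contrast removing E leaves 1 component; it is not a cut vertex. No other vertex is a cut vertex either.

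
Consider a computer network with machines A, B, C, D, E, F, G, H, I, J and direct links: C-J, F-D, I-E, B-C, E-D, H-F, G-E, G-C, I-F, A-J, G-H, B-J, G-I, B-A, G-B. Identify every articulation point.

G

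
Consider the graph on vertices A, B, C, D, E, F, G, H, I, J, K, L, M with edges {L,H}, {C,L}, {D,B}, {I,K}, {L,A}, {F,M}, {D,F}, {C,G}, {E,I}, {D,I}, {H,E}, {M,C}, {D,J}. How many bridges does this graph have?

5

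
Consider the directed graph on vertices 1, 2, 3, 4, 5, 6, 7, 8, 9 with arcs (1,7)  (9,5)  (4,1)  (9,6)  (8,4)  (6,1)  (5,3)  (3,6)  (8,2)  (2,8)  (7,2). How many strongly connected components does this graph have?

{1, 2, 4, 7, 8} are all mutually reachable — one SCC of size 5.
{3} is an SCC by itself.
{9} is an SCC by itself.
{5} is an SCC by itself.
{6} is an SCC by itself.
That gives 5 strongly connected components.

5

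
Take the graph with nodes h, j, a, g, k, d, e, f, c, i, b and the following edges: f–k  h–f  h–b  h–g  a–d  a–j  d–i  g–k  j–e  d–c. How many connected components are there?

2

Starting from b we can reach b, f, g, h, k. That is one component of size 5.
Starting from a we can reach a, c, d, e, i, j. That is one component of size 6.
Total: 2 components.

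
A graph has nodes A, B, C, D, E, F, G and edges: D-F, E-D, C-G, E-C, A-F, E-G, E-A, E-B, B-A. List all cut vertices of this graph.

Removing E increases the component count from 1 to 2, so E is a cut vertex.
By contrast removing D leaves 1 component; it is not a cut vertex. No other vertex is a cut vertex either.

E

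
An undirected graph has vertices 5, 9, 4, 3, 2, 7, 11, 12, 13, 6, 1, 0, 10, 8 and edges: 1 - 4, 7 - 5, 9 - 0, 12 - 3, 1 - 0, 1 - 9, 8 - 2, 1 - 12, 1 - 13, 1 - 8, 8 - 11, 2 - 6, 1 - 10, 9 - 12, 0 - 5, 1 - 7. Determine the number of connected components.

Starting from 0 we can reach 0, 1, 2, 3, 4, 5, 6, 7, 8, 9, 10, 11, 12, 13. That is one component of size 14.
Total: 1 component.

1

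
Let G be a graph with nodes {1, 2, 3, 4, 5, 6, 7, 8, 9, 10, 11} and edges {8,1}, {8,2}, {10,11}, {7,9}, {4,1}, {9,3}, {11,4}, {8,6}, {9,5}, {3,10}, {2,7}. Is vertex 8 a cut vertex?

Deleting 8 raises the number of components from 1 to 2, so 8 is a cut vertex.

Yes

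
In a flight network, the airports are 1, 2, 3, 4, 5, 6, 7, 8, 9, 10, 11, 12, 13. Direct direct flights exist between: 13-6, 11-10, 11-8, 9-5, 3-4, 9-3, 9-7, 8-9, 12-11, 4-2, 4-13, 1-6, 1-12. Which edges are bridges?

10-11, 2-4, 5-9, 7-9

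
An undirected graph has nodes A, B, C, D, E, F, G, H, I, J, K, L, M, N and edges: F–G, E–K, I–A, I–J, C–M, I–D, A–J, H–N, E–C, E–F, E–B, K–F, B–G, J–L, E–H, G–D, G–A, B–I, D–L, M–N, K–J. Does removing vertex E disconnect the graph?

Yes

Deleting E raises the number of components from 1 to 2, so E is a cut vertex.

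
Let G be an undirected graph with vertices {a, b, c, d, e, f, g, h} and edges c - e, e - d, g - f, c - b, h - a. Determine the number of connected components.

3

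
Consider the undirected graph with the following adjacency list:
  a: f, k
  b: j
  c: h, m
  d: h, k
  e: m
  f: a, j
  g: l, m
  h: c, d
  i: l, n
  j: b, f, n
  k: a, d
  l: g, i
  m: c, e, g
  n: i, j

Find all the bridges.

b-j, e-m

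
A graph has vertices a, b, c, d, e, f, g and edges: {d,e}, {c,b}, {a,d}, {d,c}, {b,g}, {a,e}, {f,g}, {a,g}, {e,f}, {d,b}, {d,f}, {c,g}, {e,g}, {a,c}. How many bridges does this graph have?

0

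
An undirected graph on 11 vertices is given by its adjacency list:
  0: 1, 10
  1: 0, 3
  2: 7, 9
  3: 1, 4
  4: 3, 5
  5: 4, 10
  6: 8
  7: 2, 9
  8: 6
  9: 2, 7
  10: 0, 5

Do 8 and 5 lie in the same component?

No

The component containing 8 is {6, 8}, and 5 is not in it.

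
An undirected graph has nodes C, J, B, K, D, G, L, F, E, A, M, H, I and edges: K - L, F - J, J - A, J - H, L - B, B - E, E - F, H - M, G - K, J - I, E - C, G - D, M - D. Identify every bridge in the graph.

A-J, C-E, I-J

The edges on the cycle G-K-L-B-E-F-J-H-M-D-G are not bridges since each lies on that cycle.
But removing I - J disconnects I from J; removing C - E disconnects C from E; removing A - J disconnects A from J — these are bridges.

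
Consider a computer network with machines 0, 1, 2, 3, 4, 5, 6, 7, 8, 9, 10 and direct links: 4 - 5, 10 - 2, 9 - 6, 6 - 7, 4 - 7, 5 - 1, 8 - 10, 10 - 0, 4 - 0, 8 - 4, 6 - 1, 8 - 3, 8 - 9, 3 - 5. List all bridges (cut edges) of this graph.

10-2

The edges on the cycle 8-9-6-7-4-8 are not bridges since each lies on that cycle.
But removing 2 - 10 disconnects 2 from 10 — this is a bridge.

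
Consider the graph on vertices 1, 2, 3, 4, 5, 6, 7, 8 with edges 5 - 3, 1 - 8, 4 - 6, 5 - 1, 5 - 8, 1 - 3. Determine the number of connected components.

2 is isolated — a component by itself.
7 is isolated — a component by itself.
Starting from 4 we can reach 4, 6. That is one component of size 2.
Starting from 1 we can reach 1, 3, 5, 8. That is one component of size 4.
Total: 4 components.

4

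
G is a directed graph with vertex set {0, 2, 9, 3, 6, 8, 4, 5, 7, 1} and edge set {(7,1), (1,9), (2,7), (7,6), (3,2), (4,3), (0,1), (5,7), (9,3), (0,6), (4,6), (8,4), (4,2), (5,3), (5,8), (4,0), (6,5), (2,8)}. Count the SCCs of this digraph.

{0, 1, 2, 3, 4, 5, 6, 7, 8, 9} are all mutually reachable — one SCC of size 10.
That gives 1 strongly connected component.

1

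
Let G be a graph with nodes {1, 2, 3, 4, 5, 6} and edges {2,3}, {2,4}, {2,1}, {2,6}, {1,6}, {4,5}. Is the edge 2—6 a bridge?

After removing 2—6, the path 2-1-6 still connects them, so the edge is not a bridge.

No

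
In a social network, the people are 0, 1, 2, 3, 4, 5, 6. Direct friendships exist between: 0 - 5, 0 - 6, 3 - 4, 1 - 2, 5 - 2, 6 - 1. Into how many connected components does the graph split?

2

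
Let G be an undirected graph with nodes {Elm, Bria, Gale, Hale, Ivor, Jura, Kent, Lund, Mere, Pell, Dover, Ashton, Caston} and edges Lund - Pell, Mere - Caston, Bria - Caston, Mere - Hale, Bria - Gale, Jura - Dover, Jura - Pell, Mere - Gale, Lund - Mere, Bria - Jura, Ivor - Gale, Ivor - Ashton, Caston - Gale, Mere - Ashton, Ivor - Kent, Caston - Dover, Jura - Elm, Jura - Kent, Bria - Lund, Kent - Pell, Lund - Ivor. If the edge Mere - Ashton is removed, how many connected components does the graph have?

1

Mere and Ashton are still connected via Mere-Lund-Ivor-Ashton, so the component count stays at 1.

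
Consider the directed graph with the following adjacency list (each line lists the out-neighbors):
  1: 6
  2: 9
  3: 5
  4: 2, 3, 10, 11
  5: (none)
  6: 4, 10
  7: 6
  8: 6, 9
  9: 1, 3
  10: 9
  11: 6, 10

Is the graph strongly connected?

There is no directed path from 7 to 8, so the graph is not strongly connected.

No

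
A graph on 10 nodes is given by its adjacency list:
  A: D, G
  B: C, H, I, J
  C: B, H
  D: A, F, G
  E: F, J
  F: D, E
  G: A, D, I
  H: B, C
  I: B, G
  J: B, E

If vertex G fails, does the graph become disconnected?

No

Deleting G leaves 1 component (was 1) (its neighbors A, D, I remain connected to each other), so G is not a cut vertex.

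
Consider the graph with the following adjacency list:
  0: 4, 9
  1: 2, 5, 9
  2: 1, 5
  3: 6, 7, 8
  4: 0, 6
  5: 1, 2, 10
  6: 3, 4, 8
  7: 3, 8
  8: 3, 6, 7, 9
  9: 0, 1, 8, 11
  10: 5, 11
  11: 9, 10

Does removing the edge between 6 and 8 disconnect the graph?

After removing 6-8, the path 6-3-8 still connects them, so the edge is not a bridge.

No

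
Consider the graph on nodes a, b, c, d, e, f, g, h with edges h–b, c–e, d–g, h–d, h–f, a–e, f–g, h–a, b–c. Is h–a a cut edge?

No

After removing h–a, the path h-b-c-e-a still connects them, so the edge is not a bridge.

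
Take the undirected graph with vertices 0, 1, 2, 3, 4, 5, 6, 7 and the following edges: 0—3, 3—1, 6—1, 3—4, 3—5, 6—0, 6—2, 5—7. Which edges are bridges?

The edges on the cycle 6-0-3-1-6 are not bridges since each lies on that cycle.
But removing 3—4 disconnects 3 from 4; removing 6—2 disconnects 6 from 2; removing 7—5 disconnects 7 from 5; removing 3—5 disconnects 3 from 5 — these are bridges.

2-6, 3-4, 3-5, 5-7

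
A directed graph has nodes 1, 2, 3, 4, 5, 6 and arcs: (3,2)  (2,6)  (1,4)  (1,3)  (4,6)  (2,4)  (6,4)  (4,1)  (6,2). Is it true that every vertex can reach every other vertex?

No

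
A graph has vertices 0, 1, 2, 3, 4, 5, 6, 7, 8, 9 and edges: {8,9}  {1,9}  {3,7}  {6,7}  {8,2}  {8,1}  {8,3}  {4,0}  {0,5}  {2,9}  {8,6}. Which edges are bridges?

The edges on the cycle 8-3-7-6-8 are not bridges since each lies on that cycle.
But removing 0 - 5 disconnects 0 from 5; removing 0 - 4 disconnects 0 from 4 — these are bridges.

0-4, 0-5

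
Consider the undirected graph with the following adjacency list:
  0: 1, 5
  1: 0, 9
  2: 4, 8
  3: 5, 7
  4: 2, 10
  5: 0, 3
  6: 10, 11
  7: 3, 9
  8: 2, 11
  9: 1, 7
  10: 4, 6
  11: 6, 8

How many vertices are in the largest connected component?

6

Starting from 0 we can reach 0, 1, 3, 5, 7, 9. That is one component of size 6.
Starting from 2 we can reach 2, 4, 6, 8, 10, 11. That is one component of size 6.
The largest has 6 vertices.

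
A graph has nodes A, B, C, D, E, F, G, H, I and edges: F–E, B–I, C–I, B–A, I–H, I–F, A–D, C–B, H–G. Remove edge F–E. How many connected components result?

2

Before removal there is 1 component.
F–E is a bridge — removing it separates F's side from E's side.
After removal: 2 components.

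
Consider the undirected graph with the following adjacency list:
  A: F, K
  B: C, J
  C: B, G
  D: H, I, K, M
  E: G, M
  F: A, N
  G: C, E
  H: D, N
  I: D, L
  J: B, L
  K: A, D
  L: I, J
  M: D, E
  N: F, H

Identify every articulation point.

D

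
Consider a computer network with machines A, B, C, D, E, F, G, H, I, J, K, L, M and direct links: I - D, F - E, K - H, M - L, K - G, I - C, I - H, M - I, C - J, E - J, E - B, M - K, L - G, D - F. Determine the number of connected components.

2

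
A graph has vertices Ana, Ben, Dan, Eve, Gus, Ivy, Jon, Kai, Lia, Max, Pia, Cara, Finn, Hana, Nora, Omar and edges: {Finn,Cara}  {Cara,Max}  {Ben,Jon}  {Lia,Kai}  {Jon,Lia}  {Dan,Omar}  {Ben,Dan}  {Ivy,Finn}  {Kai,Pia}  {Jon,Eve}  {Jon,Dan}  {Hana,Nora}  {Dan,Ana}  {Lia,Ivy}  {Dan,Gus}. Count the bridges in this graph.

The edges on the cycle Ben-Jon-Dan-Ben are not bridges since each lies on that cycle.
But removing Lia-Ivy disconnects Lia from Ivy; removing Dan-Omar disconnects Dan from Omar; removing Lia-Kai disconnects Lia from Kai; removing Dan-Gus disconnects Dan from Gus — these are bridges.
In total 12 edges are bridges.

12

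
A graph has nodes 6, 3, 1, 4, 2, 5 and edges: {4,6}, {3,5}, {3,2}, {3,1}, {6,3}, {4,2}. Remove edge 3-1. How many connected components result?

2

Before removal there is 1 component.
3-1 is a bridge — removing it separates 3's side from 1's side.
After removal: 2 components.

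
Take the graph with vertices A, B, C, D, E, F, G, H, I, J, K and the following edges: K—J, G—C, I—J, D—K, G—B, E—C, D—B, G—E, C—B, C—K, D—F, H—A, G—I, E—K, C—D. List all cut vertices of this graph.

Removing D increases the component count from 2 to 3, so D is a cut vertex.
By contrast removing A leaves 2 components; it is not a cut vertex. No other vertex is a cut vertex either.

D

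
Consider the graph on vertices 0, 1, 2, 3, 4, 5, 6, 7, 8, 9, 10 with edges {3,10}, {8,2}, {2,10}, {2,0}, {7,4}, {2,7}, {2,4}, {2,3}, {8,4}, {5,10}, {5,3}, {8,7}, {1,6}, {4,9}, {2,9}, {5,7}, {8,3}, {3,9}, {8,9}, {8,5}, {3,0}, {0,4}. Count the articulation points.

Removing 7, for instance, still leaves 2 components. No single vertex removal increases the component count — the graph has no articulation points.

0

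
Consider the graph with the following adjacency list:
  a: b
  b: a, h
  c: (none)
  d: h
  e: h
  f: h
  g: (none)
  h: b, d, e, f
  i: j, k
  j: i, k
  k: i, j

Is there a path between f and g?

No

The component containing f is {a, b, d, e, f, h}, and g is not in it.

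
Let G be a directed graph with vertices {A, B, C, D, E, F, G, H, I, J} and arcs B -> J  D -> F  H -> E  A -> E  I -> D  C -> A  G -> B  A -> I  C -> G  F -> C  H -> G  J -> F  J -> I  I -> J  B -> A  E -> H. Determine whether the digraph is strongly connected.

Yes

From I we can reach every vertex (A, B, C, D, E, F, G, H, I, J), and every vertex can reach I (A, B, C, D, E, F, G, H, I, J). So the whole graph is one strongly connected component.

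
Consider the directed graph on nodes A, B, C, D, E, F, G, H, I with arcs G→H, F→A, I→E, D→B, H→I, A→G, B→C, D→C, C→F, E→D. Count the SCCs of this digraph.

1

{A, B, C, D, E, F, G, H, I} are all mutually reachable — one SCC of size 9.
That gives 1 strongly connected component.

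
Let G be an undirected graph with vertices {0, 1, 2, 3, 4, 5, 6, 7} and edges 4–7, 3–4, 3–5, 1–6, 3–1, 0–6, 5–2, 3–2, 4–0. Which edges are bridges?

The edges on the cycle 3-4-0-6-1-3 are not bridges since each lies on that cycle.
But removing 7–4 disconnects 7 from 4 — this is a bridge.

4-7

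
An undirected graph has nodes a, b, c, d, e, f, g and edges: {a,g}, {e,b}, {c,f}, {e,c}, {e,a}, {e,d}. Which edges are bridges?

a-e, a-g, b-e, c-e, c-f, d-e

removing c—f disconnects c from f; removing a—e disconnects a from e; removing a—g disconnects a from g; removing d—e disconnects d from e — these are bridges.
In total 6 edges are bridges.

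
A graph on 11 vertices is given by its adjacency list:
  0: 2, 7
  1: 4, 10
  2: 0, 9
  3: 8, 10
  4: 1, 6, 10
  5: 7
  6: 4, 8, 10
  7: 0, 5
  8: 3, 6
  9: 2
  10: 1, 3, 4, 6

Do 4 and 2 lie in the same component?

No

The component containing 4 is {1, 3, 4, 6, 8, 10}, and 2 is not in it.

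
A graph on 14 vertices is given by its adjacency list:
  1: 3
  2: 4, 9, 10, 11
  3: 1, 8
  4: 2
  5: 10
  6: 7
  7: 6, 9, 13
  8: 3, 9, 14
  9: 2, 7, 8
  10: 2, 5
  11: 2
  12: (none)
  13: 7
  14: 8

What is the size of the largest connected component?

13

12 is isolated — a component by itself.
Starting from 1 we can reach 1, 2, 3, 4, 5, 6, 7, 8, 9, 10, 11, 13, 14. That is one component of size 13.
The largest has 13 vertices.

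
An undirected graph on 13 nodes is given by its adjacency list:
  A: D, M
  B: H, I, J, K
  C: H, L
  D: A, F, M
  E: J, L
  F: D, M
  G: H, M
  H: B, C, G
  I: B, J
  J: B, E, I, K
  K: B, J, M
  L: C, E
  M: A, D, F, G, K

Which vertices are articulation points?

M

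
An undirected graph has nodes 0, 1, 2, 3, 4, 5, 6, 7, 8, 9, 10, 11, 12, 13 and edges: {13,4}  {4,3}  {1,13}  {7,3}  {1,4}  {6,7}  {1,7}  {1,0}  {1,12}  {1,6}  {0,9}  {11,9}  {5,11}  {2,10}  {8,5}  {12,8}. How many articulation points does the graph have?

1

Removing 1 increases the component count from 2 to 3, so 1 is a cut vertex.
By contrast removing 10 leaves 2 components; it is not a cut vertex. No other vertex is a cut vertex either.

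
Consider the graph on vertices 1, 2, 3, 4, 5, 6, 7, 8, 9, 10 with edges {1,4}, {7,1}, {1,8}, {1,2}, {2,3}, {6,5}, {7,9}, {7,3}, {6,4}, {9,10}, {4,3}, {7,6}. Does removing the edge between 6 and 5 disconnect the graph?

Yes

Removing 6-5 leaves no path between 6 and 5: the component count goes from 1 to 2. So it is a bridge.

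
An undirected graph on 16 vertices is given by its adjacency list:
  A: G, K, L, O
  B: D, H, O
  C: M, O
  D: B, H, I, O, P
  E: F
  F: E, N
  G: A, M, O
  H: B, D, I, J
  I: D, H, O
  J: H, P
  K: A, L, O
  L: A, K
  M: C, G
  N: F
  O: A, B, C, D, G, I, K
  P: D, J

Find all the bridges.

E-F, F-N

The edges on the cycle O-I-D-O are not bridges since each lies on that cycle.
But removing N-F disconnects N from F; removing F-E disconnects F from E — these are bridges.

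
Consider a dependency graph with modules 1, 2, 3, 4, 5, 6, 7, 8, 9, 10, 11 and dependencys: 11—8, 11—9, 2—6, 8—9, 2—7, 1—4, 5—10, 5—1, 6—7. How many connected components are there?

4

3 is isolated — a component by itself.
Starting from 2 we can reach 2, 6, 7. That is one component of size 3.
Starting from 8 we can reach 8, 9, 11. That is one component of size 3.
Starting from 1 we can reach 1, 4, 5, 10. That is one component of size 4.
Total: 4 components.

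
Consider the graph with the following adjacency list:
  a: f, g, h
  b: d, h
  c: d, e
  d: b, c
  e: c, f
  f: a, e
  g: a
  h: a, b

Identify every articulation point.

Removing a increases the component count from 1 to 2, so a is a cut vertex.
By contrast removing e leaves 1 component; it is not a cut vertex. No other vertex is a cut vertex either.

a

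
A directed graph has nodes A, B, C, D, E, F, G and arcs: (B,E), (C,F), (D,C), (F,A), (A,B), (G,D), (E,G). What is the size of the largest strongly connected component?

7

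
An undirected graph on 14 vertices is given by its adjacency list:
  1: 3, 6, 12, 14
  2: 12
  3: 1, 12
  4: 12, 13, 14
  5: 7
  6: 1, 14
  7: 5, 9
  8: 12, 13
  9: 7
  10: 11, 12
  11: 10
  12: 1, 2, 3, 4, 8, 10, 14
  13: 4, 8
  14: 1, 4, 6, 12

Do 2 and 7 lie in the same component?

No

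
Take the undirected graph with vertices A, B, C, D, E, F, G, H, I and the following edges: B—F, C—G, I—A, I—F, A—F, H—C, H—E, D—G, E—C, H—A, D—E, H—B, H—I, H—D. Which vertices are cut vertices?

H

Removing H increases the component count from 1 to 2, so H is a cut vertex.
By contrast removing C leaves 1 component; it is not a cut vertex. No other vertex is a cut vertex either.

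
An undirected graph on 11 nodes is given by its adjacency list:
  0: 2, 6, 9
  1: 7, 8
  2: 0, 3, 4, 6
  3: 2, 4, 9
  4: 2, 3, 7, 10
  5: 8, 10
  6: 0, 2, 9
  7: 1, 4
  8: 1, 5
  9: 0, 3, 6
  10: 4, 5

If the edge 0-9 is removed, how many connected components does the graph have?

0 and 9 are still connected via 0-6-9, so the component count stays at 1.

1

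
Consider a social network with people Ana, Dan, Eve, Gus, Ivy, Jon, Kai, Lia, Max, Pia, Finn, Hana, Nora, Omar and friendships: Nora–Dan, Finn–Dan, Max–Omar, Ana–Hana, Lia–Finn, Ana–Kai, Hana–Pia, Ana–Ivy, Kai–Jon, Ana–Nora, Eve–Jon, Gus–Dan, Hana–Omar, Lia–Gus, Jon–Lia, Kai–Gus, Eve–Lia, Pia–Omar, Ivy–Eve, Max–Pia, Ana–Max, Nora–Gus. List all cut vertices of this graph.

Ana

Removing Ana increases the component count from 1 to 2, so Ana is a cut vertex.
By contrast removing Hana leaves 1 component; it is not a cut vertex. No other vertex is a cut vertex either.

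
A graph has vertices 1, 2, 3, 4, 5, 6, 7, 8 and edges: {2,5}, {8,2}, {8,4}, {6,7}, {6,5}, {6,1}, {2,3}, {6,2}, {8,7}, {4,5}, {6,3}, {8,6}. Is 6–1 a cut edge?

Yes

Removing 6–1 leaves no path between 6 and 1: the component count goes from 1 to 2. So it is a bridge.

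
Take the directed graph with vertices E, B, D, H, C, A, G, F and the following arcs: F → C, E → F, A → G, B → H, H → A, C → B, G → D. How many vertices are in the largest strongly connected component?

{D} is an SCC by itself.
{E} is an SCC by itself.
{F} is an SCC by itself.
{B} is an SCC by itself.
{C} is an SCC by itself.
(and 3 more singleton SCCs)
The largest has 1 vertex.

1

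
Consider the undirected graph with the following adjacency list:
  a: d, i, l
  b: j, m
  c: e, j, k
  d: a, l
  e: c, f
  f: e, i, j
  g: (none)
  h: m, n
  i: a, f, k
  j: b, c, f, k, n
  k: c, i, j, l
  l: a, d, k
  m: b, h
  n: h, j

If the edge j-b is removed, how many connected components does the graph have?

2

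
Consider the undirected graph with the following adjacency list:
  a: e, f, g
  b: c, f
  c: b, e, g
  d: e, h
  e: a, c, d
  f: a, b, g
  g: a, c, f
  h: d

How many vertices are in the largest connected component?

8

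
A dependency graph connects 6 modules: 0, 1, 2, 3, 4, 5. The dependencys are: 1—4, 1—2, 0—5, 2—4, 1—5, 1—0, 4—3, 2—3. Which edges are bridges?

none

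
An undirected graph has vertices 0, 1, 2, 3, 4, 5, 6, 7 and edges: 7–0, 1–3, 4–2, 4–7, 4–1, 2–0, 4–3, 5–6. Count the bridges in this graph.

1

The edges on the cycle 4-1-3-4 are not bridges since each lies on that cycle.
But removing 5–6 disconnects 5 from 6 — this is a bridge.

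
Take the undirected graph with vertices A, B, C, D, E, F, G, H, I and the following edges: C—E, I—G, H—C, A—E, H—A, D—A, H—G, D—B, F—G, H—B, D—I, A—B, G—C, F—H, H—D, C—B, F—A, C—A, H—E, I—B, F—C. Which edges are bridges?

none

The edges on the cycle D-I-B-D are not bridges since each lies on that cycle.
Every edge lies on some cycle, so there are no bridges.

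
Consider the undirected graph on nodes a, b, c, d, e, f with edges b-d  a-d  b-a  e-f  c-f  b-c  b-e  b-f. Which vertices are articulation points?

Removing b increases the component count from 1 to 2, so b is a cut vertex.
By contrast removing c leaves 1 component; it is not a cut vertex. No other vertex is a cut vertex either.

b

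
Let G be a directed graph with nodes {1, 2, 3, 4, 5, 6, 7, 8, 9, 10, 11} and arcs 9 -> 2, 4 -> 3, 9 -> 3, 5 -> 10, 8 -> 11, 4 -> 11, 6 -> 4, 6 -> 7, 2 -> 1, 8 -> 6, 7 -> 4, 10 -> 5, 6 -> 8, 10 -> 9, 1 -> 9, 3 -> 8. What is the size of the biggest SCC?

5

{3, 4, 6, 7, 8} are all mutually reachable — one SCC of size 5.
{1, 2, 9} are all mutually reachable — one SCC of size 3.
{5, 10} are all mutually reachable — one SCC of size 2.
{11} is an SCC by itself.
The largest has 5 vertices.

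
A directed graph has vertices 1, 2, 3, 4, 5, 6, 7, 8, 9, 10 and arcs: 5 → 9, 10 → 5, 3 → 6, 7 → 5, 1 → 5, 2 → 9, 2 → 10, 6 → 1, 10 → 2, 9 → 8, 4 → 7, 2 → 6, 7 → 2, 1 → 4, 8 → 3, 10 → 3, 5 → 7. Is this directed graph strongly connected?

From 9 we can reach every vertex (1, 2, 3, 4, 5, 6, 7, 8, 9, 10), and every vertex can reach 9 (1, 2, 3, 4, 5, 6, 7, 8, 9, 10). So the whole graph is one strongly connected component.

Yes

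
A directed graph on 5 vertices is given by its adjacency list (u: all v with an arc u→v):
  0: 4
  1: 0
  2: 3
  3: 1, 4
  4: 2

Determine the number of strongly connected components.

{0, 1, 2, 3, 4} are all mutually reachable — one SCC of size 5.
That gives 1 strongly connected component.

1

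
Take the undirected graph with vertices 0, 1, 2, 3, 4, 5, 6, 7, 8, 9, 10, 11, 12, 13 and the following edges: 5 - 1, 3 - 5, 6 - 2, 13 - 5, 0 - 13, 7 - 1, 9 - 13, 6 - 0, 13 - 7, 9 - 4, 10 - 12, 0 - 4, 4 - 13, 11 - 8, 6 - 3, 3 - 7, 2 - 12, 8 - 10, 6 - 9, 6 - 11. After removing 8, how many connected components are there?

With 8 gone, the remaining components are: {0, 1, 2, 3, 4, 5, 6, 7, 9, 10, 11, 12, 13}.
That is 1 component.

1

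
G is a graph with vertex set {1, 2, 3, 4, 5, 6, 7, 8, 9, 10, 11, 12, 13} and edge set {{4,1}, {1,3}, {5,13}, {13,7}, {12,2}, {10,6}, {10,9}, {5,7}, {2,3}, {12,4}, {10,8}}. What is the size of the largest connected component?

5

11 is isolated — a component by itself.
Starting from 5 we can reach 5, 7, 13. That is one component of size 3.
Starting from 6 we can reach 6, 8, 9, 10. That is one component of size 4.
Starting from 1 we can reach 1, 2, 3, 4, 12. That is one component of size 5.
The largest has 5 vertices.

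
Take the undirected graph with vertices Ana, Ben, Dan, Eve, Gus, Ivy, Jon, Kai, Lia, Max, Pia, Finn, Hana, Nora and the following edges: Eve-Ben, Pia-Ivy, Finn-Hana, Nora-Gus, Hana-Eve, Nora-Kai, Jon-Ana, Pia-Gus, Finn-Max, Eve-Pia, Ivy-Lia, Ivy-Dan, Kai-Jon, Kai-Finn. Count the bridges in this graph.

7

The edges on the cycle Nora-Kai-Finn-Hana-Eve-Pia-Gus-Nora are not bridges since each lies on that cycle.
But removing Kai-Jon disconnects Kai from Jon; removing Ana-Jon disconnects Ana from Jon; removing Ivy-Dan disconnects Ivy from Dan; removing Ben-Eve disconnects Ben from Eve — these are bridges.
In total 7 edges are bridges.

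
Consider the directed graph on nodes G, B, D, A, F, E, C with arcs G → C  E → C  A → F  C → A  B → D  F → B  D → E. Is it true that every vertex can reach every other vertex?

No

There is no directed path from C to G, so the graph is not strongly connected.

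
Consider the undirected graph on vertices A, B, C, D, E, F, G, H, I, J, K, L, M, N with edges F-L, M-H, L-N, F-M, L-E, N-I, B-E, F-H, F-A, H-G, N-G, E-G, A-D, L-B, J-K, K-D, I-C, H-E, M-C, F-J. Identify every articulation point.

F

Removing F increases the component count from 1 to 2, so F is a cut vertex.
By contrast removing C leaves 1 component; it is not a cut vertex. No other vertex is a cut vertex either.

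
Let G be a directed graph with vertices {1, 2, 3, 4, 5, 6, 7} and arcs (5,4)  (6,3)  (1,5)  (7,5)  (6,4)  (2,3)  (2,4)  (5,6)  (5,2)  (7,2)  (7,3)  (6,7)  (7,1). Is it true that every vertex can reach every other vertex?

No

There is no directed path from 2 to 6, so the graph is not strongly connected.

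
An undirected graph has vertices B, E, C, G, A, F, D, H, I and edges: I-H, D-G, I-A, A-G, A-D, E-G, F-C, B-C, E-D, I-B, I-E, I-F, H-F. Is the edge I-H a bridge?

No

After removing I-H, the path I-F-H still connects them, so the edge is not a bridge.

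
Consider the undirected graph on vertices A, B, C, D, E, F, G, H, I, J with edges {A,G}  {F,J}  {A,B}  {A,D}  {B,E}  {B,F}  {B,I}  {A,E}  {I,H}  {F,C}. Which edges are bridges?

The edges on the cycle A-B-E-A are not bridges since each lies on that cycle.
But removing C - F disconnects C from F; removing D - A disconnects D from A; removing G - A disconnects G from A; removing B - I disconnects B from I — these are bridges.
In total 7 edges are bridges.

A-D, A-G, B-F, B-I, C-F, F-J, H-I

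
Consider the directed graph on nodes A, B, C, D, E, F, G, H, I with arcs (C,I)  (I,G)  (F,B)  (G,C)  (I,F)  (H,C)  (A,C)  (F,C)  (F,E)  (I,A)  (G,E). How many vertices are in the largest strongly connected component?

5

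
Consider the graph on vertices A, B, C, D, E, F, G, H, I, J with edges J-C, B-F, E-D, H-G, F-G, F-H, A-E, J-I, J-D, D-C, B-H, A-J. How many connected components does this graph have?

2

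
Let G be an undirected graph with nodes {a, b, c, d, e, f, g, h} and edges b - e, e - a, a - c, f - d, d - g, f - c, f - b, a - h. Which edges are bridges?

a-h, d-f, d-g

The edges on the cycle f-b-e-a-c-f are not bridges since each lies on that cycle.
But removing a - h disconnects a from h; removing d - g disconnects d from g; removing f - d disconnects f from d — these are bridges.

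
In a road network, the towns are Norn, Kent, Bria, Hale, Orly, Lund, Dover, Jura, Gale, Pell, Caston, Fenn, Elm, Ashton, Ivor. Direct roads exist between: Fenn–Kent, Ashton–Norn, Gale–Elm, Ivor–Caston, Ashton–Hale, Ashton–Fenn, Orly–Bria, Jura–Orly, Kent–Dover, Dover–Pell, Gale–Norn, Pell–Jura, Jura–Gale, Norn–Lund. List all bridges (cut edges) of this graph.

Ashton-Hale, Bria-Orly, Caston-Ivor, Elm-Gale, Jura-Orly, Lund-Norn

The edges on the cycle Ashton-Fenn-Kent-Dover-Pell-Jura-Gale-Norn-Ashton are not bridges since each lies on that cycle.
But removing Lund–Norn disconnects Lund from Norn; removing Elm–Gale disconnects Elm from Gale; removing Orly–Bria disconnects Orly from Bria; removing Ashton–Hale disconnects Ashton from Hale — these are bridges.
In total 6 edges are bridges.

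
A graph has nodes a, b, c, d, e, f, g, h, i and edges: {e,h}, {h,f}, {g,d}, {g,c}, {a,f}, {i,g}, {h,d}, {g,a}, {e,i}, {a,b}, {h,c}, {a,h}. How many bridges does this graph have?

1

The edges on the cycle a-h-f-a are not bridges since each lies on that cycle.
But removing a–b disconnects a from b — this is a bridge.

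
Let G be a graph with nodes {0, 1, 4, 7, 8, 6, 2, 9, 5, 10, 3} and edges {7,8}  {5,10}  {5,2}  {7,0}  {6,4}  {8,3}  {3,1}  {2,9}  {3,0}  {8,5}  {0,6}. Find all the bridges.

The edges on the cycle 7-8-3-0-7 are not bridges since each lies on that cycle.
But removing 8 - 5 disconnects 8 from 5; removing 5 - 2 disconnects 5 from 2; removing 0 - 6 disconnects 0 from 6; removing 4 - 6 disconnects 4 from 6 — these are bridges.
In total 7 edges are bridges.

0-6, 1-3, 10-5, 2-5, 2-9, 4-6, 5-8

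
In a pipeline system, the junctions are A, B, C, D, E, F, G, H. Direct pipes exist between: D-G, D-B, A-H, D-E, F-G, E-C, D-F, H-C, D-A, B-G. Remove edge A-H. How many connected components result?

1

A and H are still connected via A-D-E-C-H, so the component count stays at 1.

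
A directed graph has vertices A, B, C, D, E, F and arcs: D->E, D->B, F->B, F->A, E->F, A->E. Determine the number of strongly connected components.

4

{A, E, F} are all mutually reachable — one SCC of size 3.
{D} is an SCC by itself.
{B} is an SCC by itself.
{C} is an SCC by itself.
That gives 4 strongly connected components.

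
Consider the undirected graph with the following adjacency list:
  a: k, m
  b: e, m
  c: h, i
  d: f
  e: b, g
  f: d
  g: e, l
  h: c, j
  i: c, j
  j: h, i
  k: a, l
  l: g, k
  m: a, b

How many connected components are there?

3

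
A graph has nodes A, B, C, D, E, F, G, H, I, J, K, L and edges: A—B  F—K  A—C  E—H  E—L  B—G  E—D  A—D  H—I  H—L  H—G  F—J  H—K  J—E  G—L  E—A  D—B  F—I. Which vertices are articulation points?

Removing A increases the component count from 1 to 2, so A is a cut vertex.
By contrast removing B leaves 1 component; it is not a cut vertex. No other vertex is a cut vertex either.

A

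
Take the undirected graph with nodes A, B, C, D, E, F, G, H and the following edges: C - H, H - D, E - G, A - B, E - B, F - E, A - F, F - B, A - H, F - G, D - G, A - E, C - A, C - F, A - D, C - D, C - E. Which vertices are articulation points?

none

Removing E, for instance, still leaves 1 component. No single vertex removal increases the component count — the graph has no articulation points.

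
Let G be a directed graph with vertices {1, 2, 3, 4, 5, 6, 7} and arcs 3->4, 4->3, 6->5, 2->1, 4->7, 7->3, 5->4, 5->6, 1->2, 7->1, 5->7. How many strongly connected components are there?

3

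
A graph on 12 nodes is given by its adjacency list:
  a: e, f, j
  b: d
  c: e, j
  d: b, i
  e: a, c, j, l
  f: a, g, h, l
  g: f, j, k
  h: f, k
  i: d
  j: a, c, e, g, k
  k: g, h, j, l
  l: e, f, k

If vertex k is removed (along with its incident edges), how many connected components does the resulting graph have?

With k gone, the remaining components are: {b, d, i}; {a, c, e, f, g, h, j, l}.
That is 2 components.

2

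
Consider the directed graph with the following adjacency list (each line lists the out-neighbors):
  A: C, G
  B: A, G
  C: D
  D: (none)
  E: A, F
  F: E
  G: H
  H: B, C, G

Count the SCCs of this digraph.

4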